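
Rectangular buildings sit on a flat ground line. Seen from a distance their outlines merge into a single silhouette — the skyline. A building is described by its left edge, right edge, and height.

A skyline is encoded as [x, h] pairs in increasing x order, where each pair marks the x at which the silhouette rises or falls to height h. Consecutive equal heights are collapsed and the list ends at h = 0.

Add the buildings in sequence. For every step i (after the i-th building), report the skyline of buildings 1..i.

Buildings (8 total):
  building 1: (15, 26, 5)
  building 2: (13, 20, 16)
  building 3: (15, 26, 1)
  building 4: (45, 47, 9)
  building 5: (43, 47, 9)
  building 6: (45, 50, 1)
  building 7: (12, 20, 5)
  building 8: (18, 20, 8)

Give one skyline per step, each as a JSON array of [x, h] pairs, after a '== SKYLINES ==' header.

== SKYLINES ==
[[15,5],[26,0]]
[[13,16],[20,5],[26,0]]
[[13,16],[20,5],[26,0]]
[[13,16],[20,5],[26,0],[45,9],[47,0]]
[[13,16],[20,5],[26,0],[43,9],[47,0]]
[[13,16],[20,5],[26,0],[43,9],[47,1],[50,0]]
[[12,5],[13,16],[20,5],[26,0],[43,9],[47,1],[50,0]]
[[12,5],[13,16],[20,5],[26,0],[43,9],[47,1],[50,0]]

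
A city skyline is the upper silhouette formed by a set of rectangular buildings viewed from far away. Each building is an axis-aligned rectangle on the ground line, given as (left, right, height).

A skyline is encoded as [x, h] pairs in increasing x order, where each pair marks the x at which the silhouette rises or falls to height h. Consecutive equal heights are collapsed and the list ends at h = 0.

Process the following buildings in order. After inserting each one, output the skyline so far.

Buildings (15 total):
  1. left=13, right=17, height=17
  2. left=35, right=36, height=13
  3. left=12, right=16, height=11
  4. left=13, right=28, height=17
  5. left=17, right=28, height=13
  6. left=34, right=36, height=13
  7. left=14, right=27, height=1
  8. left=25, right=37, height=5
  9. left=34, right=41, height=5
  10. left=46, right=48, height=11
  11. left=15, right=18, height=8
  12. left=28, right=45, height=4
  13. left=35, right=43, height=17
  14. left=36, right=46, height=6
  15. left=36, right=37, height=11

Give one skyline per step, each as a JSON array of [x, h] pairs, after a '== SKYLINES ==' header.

== SKYLINES ==
[[13,17],[17,0]]
[[13,17],[17,0],[35,13],[36,0]]
[[12,11],[13,17],[17,0],[35,13],[36,0]]
[[12,11],[13,17],[28,0],[35,13],[36,0]]
[[12,11],[13,17],[28,0],[35,13],[36,0]]
[[12,11],[13,17],[28,0],[34,13],[36,0]]
[[12,11],[13,17],[28,0],[34,13],[36,0]]
[[12,11],[13,17],[28,5],[34,13],[36,5],[37,0]]
[[12,11],[13,17],[28,5],[34,13],[36,5],[41,0]]
[[12,11],[13,17],[28,5],[34,13],[36,5],[41,0],[46,11],[48,0]]
[[12,11],[13,17],[28,5],[34,13],[36,5],[41,0],[46,11],[48,0]]
[[12,11],[13,17],[28,5],[34,13],[36,5],[41,4],[45,0],[46,11],[48,0]]
[[12,11],[13,17],[28,5],[34,13],[35,17],[43,4],[45,0],[46,11],[48,0]]
[[12,11],[13,17],[28,5],[34,13],[35,17],[43,6],[46,11],[48,0]]
[[12,11],[13,17],[28,5],[34,13],[35,17],[43,6],[46,11],[48,0]]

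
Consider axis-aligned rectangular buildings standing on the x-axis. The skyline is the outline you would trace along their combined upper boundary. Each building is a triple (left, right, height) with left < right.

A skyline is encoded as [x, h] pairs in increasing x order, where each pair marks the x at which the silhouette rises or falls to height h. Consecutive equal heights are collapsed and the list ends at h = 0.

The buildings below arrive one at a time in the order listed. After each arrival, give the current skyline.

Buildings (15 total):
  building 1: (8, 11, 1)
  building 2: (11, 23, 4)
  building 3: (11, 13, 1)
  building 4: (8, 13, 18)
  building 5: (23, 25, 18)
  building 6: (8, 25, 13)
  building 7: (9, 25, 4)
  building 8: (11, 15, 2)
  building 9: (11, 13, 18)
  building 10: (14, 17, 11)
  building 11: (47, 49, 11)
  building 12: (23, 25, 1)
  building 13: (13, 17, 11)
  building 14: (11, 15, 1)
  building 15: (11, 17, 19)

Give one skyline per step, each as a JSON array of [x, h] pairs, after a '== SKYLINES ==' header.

== SKYLINES ==
[[8,1],[11,0]]
[[8,1],[11,4],[23,0]]
[[8,1],[11,4],[23,0]]
[[8,18],[13,4],[23,0]]
[[8,18],[13,4],[23,18],[25,0]]
[[8,18],[13,13],[23,18],[25,0]]
[[8,18],[13,13],[23,18],[25,0]]
[[8,18],[13,13],[23,18],[25,0]]
[[8,18],[13,13],[23,18],[25,0]]
[[8,18],[13,13],[23,18],[25,0]]
[[8,18],[13,13],[23,18],[25,0],[47,11],[49,0]]
[[8,18],[13,13],[23,18],[25,0],[47,11],[49,0]]
[[8,18],[13,13],[23,18],[25,0],[47,11],[49,0]]
[[8,18],[13,13],[23,18],[25,0],[47,11],[49,0]]
[[8,18],[11,19],[17,13],[23,18],[25,0],[47,11],[49,0]]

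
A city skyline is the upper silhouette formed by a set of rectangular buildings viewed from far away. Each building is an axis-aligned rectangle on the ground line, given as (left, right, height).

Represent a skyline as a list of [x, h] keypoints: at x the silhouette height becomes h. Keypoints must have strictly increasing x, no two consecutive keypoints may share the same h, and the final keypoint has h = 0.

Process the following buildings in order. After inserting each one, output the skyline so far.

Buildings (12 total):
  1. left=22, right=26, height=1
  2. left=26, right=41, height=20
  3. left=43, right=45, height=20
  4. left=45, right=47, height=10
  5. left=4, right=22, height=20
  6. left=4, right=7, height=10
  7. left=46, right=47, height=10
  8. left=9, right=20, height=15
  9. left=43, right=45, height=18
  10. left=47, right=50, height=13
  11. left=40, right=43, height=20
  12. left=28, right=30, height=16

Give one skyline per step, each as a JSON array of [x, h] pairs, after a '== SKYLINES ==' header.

== SKYLINES ==
[[22,1],[26,0]]
[[22,1],[26,20],[41,0]]
[[22,1],[26,20],[41,0],[43,20],[45,0]]
[[22,1],[26,20],[41,0],[43,20],[45,10],[47,0]]
[[4,20],[22,1],[26,20],[41,0],[43,20],[45,10],[47,0]]
[[4,20],[22,1],[26,20],[41,0],[43,20],[45,10],[47,0]]
[[4,20],[22,1],[26,20],[41,0],[43,20],[45,10],[47,0]]
[[4,20],[22,1],[26,20],[41,0],[43,20],[45,10],[47,0]]
[[4,20],[22,1],[26,20],[41,0],[43,20],[45,10],[47,0]]
[[4,20],[22,1],[26,20],[41,0],[43,20],[45,10],[47,13],[50,0]]
[[4,20],[22,1],[26,20],[45,10],[47,13],[50,0]]
[[4,20],[22,1],[26,20],[45,10],[47,13],[50,0]]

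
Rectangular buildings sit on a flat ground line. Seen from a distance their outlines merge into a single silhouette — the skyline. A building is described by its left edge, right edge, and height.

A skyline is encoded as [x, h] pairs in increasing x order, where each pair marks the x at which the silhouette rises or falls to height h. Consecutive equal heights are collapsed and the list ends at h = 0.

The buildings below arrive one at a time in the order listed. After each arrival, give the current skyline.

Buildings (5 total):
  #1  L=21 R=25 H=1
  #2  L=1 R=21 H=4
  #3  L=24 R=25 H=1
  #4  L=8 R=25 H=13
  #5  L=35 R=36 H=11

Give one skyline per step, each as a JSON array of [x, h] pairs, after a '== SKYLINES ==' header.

== SKYLINES ==
[[21,1],[25,0]]
[[1,4],[21,1],[25,0]]
[[1,4],[21,1],[25,0]]
[[1,4],[8,13],[25,0]]
[[1,4],[8,13],[25,0],[35,11],[36,0]]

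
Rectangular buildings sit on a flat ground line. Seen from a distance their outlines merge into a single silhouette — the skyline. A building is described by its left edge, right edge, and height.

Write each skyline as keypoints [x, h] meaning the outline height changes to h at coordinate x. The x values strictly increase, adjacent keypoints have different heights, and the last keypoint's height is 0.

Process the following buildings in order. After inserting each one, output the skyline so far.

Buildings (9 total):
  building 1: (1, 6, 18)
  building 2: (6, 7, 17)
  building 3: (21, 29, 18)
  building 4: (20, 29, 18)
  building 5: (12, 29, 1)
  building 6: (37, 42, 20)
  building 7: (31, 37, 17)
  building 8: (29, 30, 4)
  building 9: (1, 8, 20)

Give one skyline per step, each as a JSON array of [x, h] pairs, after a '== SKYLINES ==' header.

== SKYLINES ==
[[1,18],[6,0]]
[[1,18],[6,17],[7,0]]
[[1,18],[6,17],[7,0],[21,18],[29,0]]
[[1,18],[6,17],[7,0],[20,18],[29,0]]
[[1,18],[6,17],[7,0],[12,1],[20,18],[29,0]]
[[1,18],[6,17],[7,0],[12,1],[20,18],[29,0],[37,20],[42,0]]
[[1,18],[6,17],[7,0],[12,1],[20,18],[29,0],[31,17],[37,20],[42,0]]
[[1,18],[6,17],[7,0],[12,1],[20,18],[29,4],[30,0],[31,17],[37,20],[42,0]]
[[1,20],[8,0],[12,1],[20,18],[29,4],[30,0],[31,17],[37,20],[42,0]]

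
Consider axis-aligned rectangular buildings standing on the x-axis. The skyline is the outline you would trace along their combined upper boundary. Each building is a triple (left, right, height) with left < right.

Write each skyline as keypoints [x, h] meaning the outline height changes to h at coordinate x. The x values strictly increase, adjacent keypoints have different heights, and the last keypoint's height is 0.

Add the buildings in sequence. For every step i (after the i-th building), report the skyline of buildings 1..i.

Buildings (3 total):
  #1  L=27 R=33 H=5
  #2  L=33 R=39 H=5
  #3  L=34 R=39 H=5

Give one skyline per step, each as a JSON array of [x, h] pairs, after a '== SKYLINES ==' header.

== SKYLINES ==
[[27,5],[33,0]]
[[27,5],[39,0]]
[[27,5],[39,0]]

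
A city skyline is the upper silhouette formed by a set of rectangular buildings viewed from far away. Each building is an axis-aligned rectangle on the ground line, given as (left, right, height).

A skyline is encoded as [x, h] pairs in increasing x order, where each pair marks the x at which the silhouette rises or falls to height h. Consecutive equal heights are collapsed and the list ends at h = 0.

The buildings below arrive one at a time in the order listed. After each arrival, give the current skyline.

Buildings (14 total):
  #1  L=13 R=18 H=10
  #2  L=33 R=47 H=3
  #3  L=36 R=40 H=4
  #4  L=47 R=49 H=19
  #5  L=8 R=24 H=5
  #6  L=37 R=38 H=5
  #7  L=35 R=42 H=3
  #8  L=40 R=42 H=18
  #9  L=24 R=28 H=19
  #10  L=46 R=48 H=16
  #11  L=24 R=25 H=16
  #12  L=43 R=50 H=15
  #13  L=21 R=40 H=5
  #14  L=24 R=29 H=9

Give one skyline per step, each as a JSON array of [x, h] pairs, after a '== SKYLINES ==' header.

== SKYLINES ==
[[13,10],[18,0]]
[[13,10],[18,0],[33,3],[47,0]]
[[13,10],[18,0],[33,3],[36,4],[40,3],[47,0]]
[[13,10],[18,0],[33,3],[36,4],[40,3],[47,19],[49,0]]
[[8,5],[13,10],[18,5],[24,0],[33,3],[36,4],[40,3],[47,19],[49,0]]
[[8,5],[13,10],[18,5],[24,0],[33,3],[36,4],[37,5],[38,4],[40,3],[47,19],[49,0]]
[[8,5],[13,10],[18,5],[24,0],[33,3],[36,4],[37,5],[38,4],[40,3],[47,19],[49,0]]
[[8,5],[13,10],[18,5],[24,0],[33,3],[36,4],[37,5],[38,4],[40,18],[42,3],[47,19],[49,0]]
[[8,5],[13,10],[18,5],[24,19],[28,0],[33,3],[36,4],[37,5],[38,4],[40,18],[42,3],[47,19],[49,0]]
[[8,5],[13,10],[18,5],[24,19],[28,0],[33,3],[36,4],[37,5],[38,4],[40,18],[42,3],[46,16],[47,19],[49,0]]
[[8,5],[13,10],[18,5],[24,19],[28,0],[33,3],[36,4],[37,5],[38,4],[40,18],[42,3],[46,16],[47,19],[49,0]]
[[8,5],[13,10],[18,5],[24,19],[28,0],[33,3],[36,4],[37,5],[38,4],[40,18],[42,3],[43,15],[46,16],[47,19],[49,15],[50,0]]
[[8,5],[13,10],[18,5],[24,19],[28,5],[40,18],[42,3],[43,15],[46,16],[47,19],[49,15],[50,0]]
[[8,5],[13,10],[18,5],[24,19],[28,9],[29,5],[40,18],[42,3],[43,15],[46,16],[47,19],[49,15],[50,0]]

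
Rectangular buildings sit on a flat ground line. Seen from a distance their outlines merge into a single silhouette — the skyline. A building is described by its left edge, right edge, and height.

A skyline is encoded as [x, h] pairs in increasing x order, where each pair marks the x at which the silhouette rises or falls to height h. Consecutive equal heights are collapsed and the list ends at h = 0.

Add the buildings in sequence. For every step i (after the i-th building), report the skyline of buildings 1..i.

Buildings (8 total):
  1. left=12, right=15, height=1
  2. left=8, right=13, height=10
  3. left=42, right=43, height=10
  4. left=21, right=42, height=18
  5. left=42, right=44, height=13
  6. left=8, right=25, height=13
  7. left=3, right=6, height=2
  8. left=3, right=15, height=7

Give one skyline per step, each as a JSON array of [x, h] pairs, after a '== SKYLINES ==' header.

== SKYLINES ==
[[12,1],[15,0]]
[[8,10],[13,1],[15,0]]
[[8,10],[13,1],[15,0],[42,10],[43,0]]
[[8,10],[13,1],[15,0],[21,18],[42,10],[43,0]]
[[8,10],[13,1],[15,0],[21,18],[42,13],[44,0]]
[[8,13],[21,18],[42,13],[44,0]]
[[3,2],[6,0],[8,13],[21,18],[42,13],[44,0]]
[[3,7],[8,13],[21,18],[42,13],[44,0]]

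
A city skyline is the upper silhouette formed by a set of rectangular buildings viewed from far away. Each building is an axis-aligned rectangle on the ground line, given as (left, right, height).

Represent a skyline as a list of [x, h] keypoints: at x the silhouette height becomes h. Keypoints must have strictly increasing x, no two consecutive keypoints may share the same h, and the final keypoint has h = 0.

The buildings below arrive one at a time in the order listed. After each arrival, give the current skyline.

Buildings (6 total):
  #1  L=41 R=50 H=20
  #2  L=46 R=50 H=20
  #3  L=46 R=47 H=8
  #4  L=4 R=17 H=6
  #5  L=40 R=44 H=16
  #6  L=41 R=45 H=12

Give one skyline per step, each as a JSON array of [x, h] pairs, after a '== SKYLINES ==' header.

== SKYLINES ==
[[41,20],[50,0]]
[[41,20],[50,0]]
[[41,20],[50,0]]
[[4,6],[17,0],[41,20],[50,0]]
[[4,6],[17,0],[40,16],[41,20],[50,0]]
[[4,6],[17,0],[40,16],[41,20],[50,0]]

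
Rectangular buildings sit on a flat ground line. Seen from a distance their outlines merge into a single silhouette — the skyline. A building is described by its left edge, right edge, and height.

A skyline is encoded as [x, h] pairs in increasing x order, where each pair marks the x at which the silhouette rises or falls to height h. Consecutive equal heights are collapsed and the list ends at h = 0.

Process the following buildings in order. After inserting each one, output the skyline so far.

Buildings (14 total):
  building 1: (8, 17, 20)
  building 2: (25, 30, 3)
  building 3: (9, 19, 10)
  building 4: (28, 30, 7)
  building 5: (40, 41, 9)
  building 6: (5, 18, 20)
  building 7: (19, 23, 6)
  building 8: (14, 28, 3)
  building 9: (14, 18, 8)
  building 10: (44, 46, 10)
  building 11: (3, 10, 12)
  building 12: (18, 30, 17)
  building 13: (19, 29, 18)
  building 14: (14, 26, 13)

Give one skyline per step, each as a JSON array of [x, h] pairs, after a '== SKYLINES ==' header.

== SKYLINES ==
[[8,20],[17,0]]
[[8,20],[17,0],[25,3],[30,0]]
[[8,20],[17,10],[19,0],[25,3],[30,0]]
[[8,20],[17,10],[19,0],[25,3],[28,7],[30,0]]
[[8,20],[17,10],[19,0],[25,3],[28,7],[30,0],[40,9],[41,0]]
[[5,20],[18,10],[19,0],[25,3],[28,7],[30,0],[40,9],[41,0]]
[[5,20],[18,10],[19,6],[23,0],[25,3],[28,7],[30,0],[40,9],[41,0]]
[[5,20],[18,10],[19,6],[23,3],[28,7],[30,0],[40,9],[41,0]]
[[5,20],[18,10],[19,6],[23,3],[28,7],[30,0],[40,9],[41,0]]
[[5,20],[18,10],[19,6],[23,3],[28,7],[30,0],[40,9],[41,0],[44,10],[46,0]]
[[3,12],[5,20],[18,10],[19,6],[23,3],[28,7],[30,0],[40,9],[41,0],[44,10],[46,0]]
[[3,12],[5,20],[18,17],[30,0],[40,9],[41,0],[44,10],[46,0]]
[[3,12],[5,20],[18,17],[19,18],[29,17],[30,0],[40,9],[41,0],[44,10],[46,0]]
[[3,12],[5,20],[18,17],[19,18],[29,17],[30,0],[40,9],[41,0],[44,10],[46,0]]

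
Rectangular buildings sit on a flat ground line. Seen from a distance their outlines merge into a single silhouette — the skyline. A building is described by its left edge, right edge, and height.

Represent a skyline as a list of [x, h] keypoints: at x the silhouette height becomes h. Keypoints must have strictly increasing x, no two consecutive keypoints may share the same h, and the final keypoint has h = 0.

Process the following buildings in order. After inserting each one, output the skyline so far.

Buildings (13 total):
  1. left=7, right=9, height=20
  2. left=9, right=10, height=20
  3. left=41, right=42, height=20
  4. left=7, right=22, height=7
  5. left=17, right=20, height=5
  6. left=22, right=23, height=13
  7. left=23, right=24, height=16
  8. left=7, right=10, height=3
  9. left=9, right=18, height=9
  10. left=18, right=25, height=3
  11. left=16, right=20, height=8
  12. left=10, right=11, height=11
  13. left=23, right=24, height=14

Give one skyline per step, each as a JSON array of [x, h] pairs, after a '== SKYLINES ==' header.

== SKYLINES ==
[[7,20],[9,0]]
[[7,20],[10,0]]
[[7,20],[10,0],[41,20],[42,0]]
[[7,20],[10,7],[22,0],[41,20],[42,0]]
[[7,20],[10,7],[22,0],[41,20],[42,0]]
[[7,20],[10,7],[22,13],[23,0],[41,20],[42,0]]
[[7,20],[10,7],[22,13],[23,16],[24,0],[41,20],[42,0]]
[[7,20],[10,7],[22,13],[23,16],[24,0],[41,20],[42,0]]
[[7,20],[10,9],[18,7],[22,13],[23,16],[24,0],[41,20],[42,0]]
[[7,20],[10,9],[18,7],[22,13],[23,16],[24,3],[25,0],[41,20],[42,0]]
[[7,20],[10,9],[18,8],[20,7],[22,13],[23,16],[24,3],[25,0],[41,20],[42,0]]
[[7,20],[10,11],[11,9],[18,8],[20,7],[22,13],[23,16],[24,3],[25,0],[41,20],[42,0]]
[[7,20],[10,11],[11,9],[18,8],[20,7],[22,13],[23,16],[24,3],[25,0],[41,20],[42,0]]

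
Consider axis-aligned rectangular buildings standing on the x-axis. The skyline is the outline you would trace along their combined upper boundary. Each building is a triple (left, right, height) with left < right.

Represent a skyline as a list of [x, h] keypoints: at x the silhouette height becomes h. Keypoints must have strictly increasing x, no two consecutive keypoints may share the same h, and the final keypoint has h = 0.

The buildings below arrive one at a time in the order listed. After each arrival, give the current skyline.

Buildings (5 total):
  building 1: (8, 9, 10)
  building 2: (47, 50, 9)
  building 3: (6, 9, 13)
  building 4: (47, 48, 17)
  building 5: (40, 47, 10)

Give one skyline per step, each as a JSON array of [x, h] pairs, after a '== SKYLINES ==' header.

== SKYLINES ==
[[8,10],[9,0]]
[[8,10],[9,0],[47,9],[50,0]]
[[6,13],[9,0],[47,9],[50,0]]
[[6,13],[9,0],[47,17],[48,9],[50,0]]
[[6,13],[9,0],[40,10],[47,17],[48,9],[50,0]]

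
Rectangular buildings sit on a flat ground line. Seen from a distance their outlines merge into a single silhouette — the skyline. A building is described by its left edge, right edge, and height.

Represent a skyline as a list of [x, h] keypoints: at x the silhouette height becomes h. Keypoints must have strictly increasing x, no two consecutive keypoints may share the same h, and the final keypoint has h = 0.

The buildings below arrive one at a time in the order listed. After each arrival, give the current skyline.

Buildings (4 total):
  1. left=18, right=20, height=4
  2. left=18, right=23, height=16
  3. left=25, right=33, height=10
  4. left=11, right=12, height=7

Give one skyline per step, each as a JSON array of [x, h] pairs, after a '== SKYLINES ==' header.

== SKYLINES ==
[[18,4],[20,0]]
[[18,16],[23,0]]
[[18,16],[23,0],[25,10],[33,0]]
[[11,7],[12,0],[18,16],[23,0],[25,10],[33,0]]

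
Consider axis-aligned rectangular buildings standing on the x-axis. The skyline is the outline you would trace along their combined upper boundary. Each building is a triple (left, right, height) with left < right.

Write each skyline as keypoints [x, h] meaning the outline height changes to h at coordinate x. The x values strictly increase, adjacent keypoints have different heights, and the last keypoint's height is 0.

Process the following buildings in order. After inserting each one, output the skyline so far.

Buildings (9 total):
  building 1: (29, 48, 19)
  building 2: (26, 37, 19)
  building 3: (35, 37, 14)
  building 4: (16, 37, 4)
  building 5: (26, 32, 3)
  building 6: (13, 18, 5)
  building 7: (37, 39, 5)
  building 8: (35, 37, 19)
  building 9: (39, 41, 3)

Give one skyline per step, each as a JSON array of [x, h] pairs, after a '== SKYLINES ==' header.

== SKYLINES ==
[[29,19],[48,0]]
[[26,19],[48,0]]
[[26,19],[48,0]]
[[16,4],[26,19],[48,0]]
[[16,4],[26,19],[48,0]]
[[13,5],[18,4],[26,19],[48,0]]
[[13,5],[18,4],[26,19],[48,0]]
[[13,5],[18,4],[26,19],[48,0]]
[[13,5],[18,4],[26,19],[48,0]]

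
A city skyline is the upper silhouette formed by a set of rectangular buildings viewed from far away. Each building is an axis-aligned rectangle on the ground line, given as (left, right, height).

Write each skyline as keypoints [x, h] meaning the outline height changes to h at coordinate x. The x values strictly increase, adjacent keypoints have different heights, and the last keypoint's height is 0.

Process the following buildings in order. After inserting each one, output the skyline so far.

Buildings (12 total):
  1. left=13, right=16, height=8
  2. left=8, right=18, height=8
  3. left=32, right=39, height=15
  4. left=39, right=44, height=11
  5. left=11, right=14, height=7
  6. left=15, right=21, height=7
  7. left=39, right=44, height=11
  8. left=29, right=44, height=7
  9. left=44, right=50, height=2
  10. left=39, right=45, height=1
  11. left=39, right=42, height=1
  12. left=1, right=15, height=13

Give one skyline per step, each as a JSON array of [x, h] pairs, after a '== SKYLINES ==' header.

== SKYLINES ==
[[13,8],[16,0]]
[[8,8],[18,0]]
[[8,8],[18,0],[32,15],[39,0]]
[[8,8],[18,0],[32,15],[39,11],[44,0]]
[[8,8],[18,0],[32,15],[39,11],[44,0]]
[[8,8],[18,7],[21,0],[32,15],[39,11],[44,0]]
[[8,8],[18,7],[21,0],[32,15],[39,11],[44,0]]
[[8,8],[18,7],[21,0],[29,7],[32,15],[39,11],[44,0]]
[[8,8],[18,7],[21,0],[29,7],[32,15],[39,11],[44,2],[50,0]]
[[8,8],[18,7],[21,0],[29,7],[32,15],[39,11],[44,2],[50,0]]
[[8,8],[18,7],[21,0],[29,7],[32,15],[39,11],[44,2],[50,0]]
[[1,13],[15,8],[18,7],[21,0],[29,7],[32,15],[39,11],[44,2],[50,0]]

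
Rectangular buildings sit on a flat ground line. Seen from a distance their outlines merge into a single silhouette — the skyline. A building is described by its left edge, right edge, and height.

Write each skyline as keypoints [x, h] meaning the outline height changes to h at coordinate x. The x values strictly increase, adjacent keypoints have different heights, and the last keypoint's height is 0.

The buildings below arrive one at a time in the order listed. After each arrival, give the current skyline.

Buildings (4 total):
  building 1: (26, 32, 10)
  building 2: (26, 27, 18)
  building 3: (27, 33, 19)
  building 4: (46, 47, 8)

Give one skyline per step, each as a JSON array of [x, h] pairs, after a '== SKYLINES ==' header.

== SKYLINES ==
[[26,10],[32,0]]
[[26,18],[27,10],[32,0]]
[[26,18],[27,19],[33,0]]
[[26,18],[27,19],[33,0],[46,8],[47,0]]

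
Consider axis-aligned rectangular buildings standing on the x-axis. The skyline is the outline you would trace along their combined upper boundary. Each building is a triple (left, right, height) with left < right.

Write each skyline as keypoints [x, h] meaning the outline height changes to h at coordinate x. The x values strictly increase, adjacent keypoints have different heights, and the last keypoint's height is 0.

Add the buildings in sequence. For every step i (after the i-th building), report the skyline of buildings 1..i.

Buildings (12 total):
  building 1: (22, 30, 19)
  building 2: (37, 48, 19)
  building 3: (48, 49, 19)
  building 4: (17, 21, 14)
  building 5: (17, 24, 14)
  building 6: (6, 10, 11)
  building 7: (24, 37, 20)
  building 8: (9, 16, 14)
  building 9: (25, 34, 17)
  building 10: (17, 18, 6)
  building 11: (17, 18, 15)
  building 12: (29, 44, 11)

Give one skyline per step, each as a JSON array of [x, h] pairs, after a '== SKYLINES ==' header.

== SKYLINES ==
[[22,19],[30,0]]
[[22,19],[30,0],[37,19],[48,0]]
[[22,19],[30,0],[37,19],[49,0]]
[[17,14],[21,0],[22,19],[30,0],[37,19],[49,0]]
[[17,14],[22,19],[30,0],[37,19],[49,0]]
[[6,11],[10,0],[17,14],[22,19],[30,0],[37,19],[49,0]]
[[6,11],[10,0],[17,14],[22,19],[24,20],[37,19],[49,0]]
[[6,11],[9,14],[16,0],[17,14],[22,19],[24,20],[37,19],[49,0]]
[[6,11],[9,14],[16,0],[17,14],[22,19],[24,20],[37,19],[49,0]]
[[6,11],[9,14],[16,0],[17,14],[22,19],[24,20],[37,19],[49,0]]
[[6,11],[9,14],[16,0],[17,15],[18,14],[22,19],[24,20],[37,19],[49,0]]
[[6,11],[9,14],[16,0],[17,15],[18,14],[22,19],[24,20],[37,19],[49,0]]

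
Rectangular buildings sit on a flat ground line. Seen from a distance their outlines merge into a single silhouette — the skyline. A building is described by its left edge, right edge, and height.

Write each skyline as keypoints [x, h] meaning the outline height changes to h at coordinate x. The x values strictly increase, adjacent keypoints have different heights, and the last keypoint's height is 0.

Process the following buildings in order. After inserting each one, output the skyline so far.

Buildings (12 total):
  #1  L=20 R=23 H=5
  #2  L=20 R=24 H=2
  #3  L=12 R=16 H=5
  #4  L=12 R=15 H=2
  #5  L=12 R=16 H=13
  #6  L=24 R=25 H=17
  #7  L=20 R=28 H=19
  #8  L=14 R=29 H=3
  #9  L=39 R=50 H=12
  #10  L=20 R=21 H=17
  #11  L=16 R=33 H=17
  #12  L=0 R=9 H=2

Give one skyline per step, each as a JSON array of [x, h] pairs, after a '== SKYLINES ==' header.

== SKYLINES ==
[[20,5],[23,0]]
[[20,5],[23,2],[24,0]]
[[12,5],[16,0],[20,5],[23,2],[24,0]]
[[12,5],[16,0],[20,5],[23,2],[24,0]]
[[12,13],[16,0],[20,5],[23,2],[24,0]]
[[12,13],[16,0],[20,5],[23,2],[24,17],[25,0]]
[[12,13],[16,0],[20,19],[28,0]]
[[12,13],[16,3],[20,19],[28,3],[29,0]]
[[12,13],[16,3],[20,19],[28,3],[29,0],[39,12],[50,0]]
[[12,13],[16,3],[20,19],[28,3],[29,0],[39,12],[50,0]]
[[12,13],[16,17],[20,19],[28,17],[33,0],[39,12],[50,0]]
[[0,2],[9,0],[12,13],[16,17],[20,19],[28,17],[33,0],[39,12],[50,0]]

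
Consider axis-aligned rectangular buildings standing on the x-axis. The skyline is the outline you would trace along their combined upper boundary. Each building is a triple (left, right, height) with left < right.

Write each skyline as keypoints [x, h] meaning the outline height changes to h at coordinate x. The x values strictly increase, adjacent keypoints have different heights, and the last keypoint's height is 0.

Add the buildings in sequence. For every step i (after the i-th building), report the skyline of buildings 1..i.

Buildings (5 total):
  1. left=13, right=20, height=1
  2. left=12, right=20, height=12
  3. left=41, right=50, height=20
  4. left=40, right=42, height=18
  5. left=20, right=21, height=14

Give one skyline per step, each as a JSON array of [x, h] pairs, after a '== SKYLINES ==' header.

== SKYLINES ==
[[13,1],[20,0]]
[[12,12],[20,0]]
[[12,12],[20,0],[41,20],[50,0]]
[[12,12],[20,0],[40,18],[41,20],[50,0]]
[[12,12],[20,14],[21,0],[40,18],[41,20],[50,0]]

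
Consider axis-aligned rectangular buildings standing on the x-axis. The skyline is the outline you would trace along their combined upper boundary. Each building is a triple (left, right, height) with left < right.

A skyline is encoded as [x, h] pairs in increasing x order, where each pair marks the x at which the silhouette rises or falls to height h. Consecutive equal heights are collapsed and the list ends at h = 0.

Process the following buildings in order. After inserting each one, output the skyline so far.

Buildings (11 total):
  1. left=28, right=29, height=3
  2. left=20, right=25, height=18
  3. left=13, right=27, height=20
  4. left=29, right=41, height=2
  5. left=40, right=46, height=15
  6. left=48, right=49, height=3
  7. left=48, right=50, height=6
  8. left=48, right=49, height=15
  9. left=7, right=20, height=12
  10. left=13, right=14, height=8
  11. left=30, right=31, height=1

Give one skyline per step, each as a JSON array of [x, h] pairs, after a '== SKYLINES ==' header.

== SKYLINES ==
[[28,3],[29,0]]
[[20,18],[25,0],[28,3],[29,0]]
[[13,20],[27,0],[28,3],[29,0]]
[[13,20],[27,0],[28,3],[29,2],[41,0]]
[[13,20],[27,0],[28,3],[29,2],[40,15],[46,0]]
[[13,20],[27,0],[28,3],[29,2],[40,15],[46,0],[48,3],[49,0]]
[[13,20],[27,0],[28,3],[29,2],[40,15],[46,0],[48,6],[50,0]]
[[13,20],[27,0],[28,3],[29,2],[40,15],[46,0],[48,15],[49,6],[50,0]]
[[7,12],[13,20],[27,0],[28,3],[29,2],[40,15],[46,0],[48,15],[49,6],[50,0]]
[[7,12],[13,20],[27,0],[28,3],[29,2],[40,15],[46,0],[48,15],[49,6],[50,0]]
[[7,12],[13,20],[27,0],[28,3],[29,2],[40,15],[46,0],[48,15],[49,6],[50,0]]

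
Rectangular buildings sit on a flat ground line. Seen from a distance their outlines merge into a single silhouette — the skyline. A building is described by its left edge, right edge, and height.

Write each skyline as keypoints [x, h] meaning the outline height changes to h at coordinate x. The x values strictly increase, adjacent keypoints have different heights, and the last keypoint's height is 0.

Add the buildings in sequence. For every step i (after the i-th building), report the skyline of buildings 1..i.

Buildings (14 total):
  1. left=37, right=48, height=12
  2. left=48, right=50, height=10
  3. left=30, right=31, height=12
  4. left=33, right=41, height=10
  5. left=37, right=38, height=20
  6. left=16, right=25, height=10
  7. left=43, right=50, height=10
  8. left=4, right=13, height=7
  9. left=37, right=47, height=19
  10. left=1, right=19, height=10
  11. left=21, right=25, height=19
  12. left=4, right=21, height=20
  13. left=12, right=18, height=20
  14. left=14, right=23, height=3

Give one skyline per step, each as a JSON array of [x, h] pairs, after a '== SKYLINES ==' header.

== SKYLINES ==
[[37,12],[48,0]]
[[37,12],[48,10],[50,0]]
[[30,12],[31,0],[37,12],[48,10],[50,0]]
[[30,12],[31,0],[33,10],[37,12],[48,10],[50,0]]
[[30,12],[31,0],[33,10],[37,20],[38,12],[48,10],[50,0]]
[[16,10],[25,0],[30,12],[31,0],[33,10],[37,20],[38,12],[48,10],[50,0]]
[[16,10],[25,0],[30,12],[31,0],[33,10],[37,20],[38,12],[48,10],[50,0]]
[[4,7],[13,0],[16,10],[25,0],[30,12],[31,0],[33,10],[37,20],[38,12],[48,10],[50,0]]
[[4,7],[13,0],[16,10],[25,0],[30,12],[31,0],[33,10],[37,20],[38,19],[47,12],[48,10],[50,0]]
[[1,10],[25,0],[30,12],[31,0],[33,10],[37,20],[38,19],[47,12],[48,10],[50,0]]
[[1,10],[21,19],[25,0],[30,12],[31,0],[33,10],[37,20],[38,19],[47,12],[48,10],[50,0]]
[[1,10],[4,20],[21,19],[25,0],[30,12],[31,0],[33,10],[37,20],[38,19],[47,12],[48,10],[50,0]]
[[1,10],[4,20],[21,19],[25,0],[30,12],[31,0],[33,10],[37,20],[38,19],[47,12],[48,10],[50,0]]
[[1,10],[4,20],[21,19],[25,0],[30,12],[31,0],[33,10],[37,20],[38,19],[47,12],[48,10],[50,0]]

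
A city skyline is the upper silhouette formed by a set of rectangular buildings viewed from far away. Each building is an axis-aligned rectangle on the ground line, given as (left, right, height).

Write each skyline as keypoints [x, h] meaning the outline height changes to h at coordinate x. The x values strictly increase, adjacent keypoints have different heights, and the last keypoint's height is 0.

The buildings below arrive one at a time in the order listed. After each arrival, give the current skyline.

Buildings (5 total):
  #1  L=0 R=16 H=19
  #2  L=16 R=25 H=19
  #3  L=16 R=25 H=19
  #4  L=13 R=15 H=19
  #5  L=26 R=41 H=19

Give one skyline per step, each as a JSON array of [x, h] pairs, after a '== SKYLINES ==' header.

== SKYLINES ==
[[0,19],[16,0]]
[[0,19],[25,0]]
[[0,19],[25,0]]
[[0,19],[25,0]]
[[0,19],[25,0],[26,19],[41,0]]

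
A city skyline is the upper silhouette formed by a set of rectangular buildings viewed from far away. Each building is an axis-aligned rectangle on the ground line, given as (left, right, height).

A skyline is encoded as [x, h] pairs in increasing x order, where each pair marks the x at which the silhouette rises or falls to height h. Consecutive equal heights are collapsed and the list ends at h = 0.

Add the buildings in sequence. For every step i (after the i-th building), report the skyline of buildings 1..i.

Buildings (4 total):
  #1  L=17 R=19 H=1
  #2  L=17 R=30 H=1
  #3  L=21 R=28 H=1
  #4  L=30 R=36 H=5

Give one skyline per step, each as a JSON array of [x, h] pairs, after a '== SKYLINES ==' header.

== SKYLINES ==
[[17,1],[19,0]]
[[17,1],[30,0]]
[[17,1],[30,0]]
[[17,1],[30,5],[36,0]]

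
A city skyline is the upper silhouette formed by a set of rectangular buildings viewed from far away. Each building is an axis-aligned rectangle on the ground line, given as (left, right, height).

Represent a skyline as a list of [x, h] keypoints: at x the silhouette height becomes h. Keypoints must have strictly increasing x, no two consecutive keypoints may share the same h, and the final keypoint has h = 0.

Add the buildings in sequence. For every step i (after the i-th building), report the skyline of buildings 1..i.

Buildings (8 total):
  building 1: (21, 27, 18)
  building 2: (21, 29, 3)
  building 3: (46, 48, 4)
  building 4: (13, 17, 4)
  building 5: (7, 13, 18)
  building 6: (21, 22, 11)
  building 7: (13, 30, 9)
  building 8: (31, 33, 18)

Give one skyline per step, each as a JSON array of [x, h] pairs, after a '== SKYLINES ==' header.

== SKYLINES ==
[[21,18],[27,0]]
[[21,18],[27,3],[29,0]]
[[21,18],[27,3],[29,0],[46,4],[48,0]]
[[13,4],[17,0],[21,18],[27,3],[29,0],[46,4],[48,0]]
[[7,18],[13,4],[17,0],[21,18],[27,3],[29,0],[46,4],[48,0]]
[[7,18],[13,4],[17,0],[21,18],[27,3],[29,0],[46,4],[48,0]]
[[7,18],[13,9],[21,18],[27,9],[30,0],[46,4],[48,0]]
[[7,18],[13,9],[21,18],[27,9],[30,0],[31,18],[33,0],[46,4],[48,0]]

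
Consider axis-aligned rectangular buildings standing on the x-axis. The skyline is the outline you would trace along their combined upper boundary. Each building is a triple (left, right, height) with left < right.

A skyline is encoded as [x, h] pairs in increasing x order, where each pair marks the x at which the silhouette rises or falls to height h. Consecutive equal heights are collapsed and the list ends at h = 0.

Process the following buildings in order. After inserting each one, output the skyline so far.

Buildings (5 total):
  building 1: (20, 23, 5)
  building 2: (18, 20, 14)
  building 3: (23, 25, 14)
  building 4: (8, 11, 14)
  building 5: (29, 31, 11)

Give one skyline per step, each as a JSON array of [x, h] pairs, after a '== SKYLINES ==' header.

== SKYLINES ==
[[20,5],[23,0]]
[[18,14],[20,5],[23,0]]
[[18,14],[20,5],[23,14],[25,0]]
[[8,14],[11,0],[18,14],[20,5],[23,14],[25,0]]
[[8,14],[11,0],[18,14],[20,5],[23,14],[25,0],[29,11],[31,0]]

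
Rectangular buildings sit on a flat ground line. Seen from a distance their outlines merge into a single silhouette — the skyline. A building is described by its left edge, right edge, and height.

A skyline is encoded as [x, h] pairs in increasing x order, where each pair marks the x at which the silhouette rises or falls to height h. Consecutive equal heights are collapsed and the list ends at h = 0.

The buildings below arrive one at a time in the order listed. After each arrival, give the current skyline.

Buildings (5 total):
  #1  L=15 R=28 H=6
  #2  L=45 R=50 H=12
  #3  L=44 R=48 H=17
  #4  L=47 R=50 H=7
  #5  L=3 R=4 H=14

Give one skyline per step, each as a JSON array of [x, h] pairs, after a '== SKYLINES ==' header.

== SKYLINES ==
[[15,6],[28,0]]
[[15,6],[28,0],[45,12],[50,0]]
[[15,6],[28,0],[44,17],[48,12],[50,0]]
[[15,6],[28,0],[44,17],[48,12],[50,0]]
[[3,14],[4,0],[15,6],[28,0],[44,17],[48,12],[50,0]]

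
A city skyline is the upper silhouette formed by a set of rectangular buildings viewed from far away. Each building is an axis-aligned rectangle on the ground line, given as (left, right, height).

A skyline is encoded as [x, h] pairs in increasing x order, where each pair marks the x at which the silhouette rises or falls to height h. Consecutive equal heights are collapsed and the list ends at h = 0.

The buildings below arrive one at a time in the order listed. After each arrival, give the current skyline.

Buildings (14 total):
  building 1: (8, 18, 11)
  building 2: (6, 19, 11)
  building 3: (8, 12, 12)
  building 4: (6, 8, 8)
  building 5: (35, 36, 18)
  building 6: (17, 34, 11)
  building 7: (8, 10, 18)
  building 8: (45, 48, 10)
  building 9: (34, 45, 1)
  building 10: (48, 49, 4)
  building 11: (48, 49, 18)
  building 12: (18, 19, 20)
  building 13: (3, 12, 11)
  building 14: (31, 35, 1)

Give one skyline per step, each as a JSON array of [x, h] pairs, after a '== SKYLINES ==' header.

== SKYLINES ==
[[8,11],[18,0]]
[[6,11],[19,0]]
[[6,11],[8,12],[12,11],[19,0]]
[[6,11],[8,12],[12,11],[19,0]]
[[6,11],[8,12],[12,11],[19,0],[35,18],[36,0]]
[[6,11],[8,12],[12,11],[34,0],[35,18],[36,0]]
[[6,11],[8,18],[10,12],[12,11],[34,0],[35,18],[36,0]]
[[6,11],[8,18],[10,12],[12,11],[34,0],[35,18],[36,0],[45,10],[48,0]]
[[6,11],[8,18],[10,12],[12,11],[34,1],[35,18],[36,1],[45,10],[48,0]]
[[6,11],[8,18],[10,12],[12,11],[34,1],[35,18],[36,1],[45,10],[48,4],[49,0]]
[[6,11],[8,18],[10,12],[12,11],[34,1],[35,18],[36,1],[45,10],[48,18],[49,0]]
[[6,11],[8,18],[10,12],[12,11],[18,20],[19,11],[34,1],[35,18],[36,1],[45,10],[48,18],[49,0]]
[[3,11],[8,18],[10,12],[12,11],[18,20],[19,11],[34,1],[35,18],[36,1],[45,10],[48,18],[49,0]]
[[3,11],[8,18],[10,12],[12,11],[18,20],[19,11],[34,1],[35,18],[36,1],[45,10],[48,18],[49,0]]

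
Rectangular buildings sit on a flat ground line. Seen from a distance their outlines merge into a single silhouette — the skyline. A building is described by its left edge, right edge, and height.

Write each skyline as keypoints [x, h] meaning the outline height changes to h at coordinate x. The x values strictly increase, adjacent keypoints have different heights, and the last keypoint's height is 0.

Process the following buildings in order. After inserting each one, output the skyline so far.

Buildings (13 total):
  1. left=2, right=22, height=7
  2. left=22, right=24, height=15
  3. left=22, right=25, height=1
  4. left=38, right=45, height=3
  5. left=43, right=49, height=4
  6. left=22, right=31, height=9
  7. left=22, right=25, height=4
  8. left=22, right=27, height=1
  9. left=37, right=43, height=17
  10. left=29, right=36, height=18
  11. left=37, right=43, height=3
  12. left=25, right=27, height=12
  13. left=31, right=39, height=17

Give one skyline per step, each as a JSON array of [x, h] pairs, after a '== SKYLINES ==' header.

== SKYLINES ==
[[2,7],[22,0]]
[[2,7],[22,15],[24,0]]
[[2,7],[22,15],[24,1],[25,0]]
[[2,7],[22,15],[24,1],[25,0],[38,3],[45,0]]
[[2,7],[22,15],[24,1],[25,0],[38,3],[43,4],[49,0]]
[[2,7],[22,15],[24,9],[31,0],[38,3],[43,4],[49,0]]
[[2,7],[22,15],[24,9],[31,0],[38,3],[43,4],[49,0]]
[[2,7],[22,15],[24,9],[31,0],[38,3],[43,4],[49,0]]
[[2,7],[22,15],[24,9],[31,0],[37,17],[43,4],[49,0]]
[[2,7],[22,15],[24,9],[29,18],[36,0],[37,17],[43,4],[49,0]]
[[2,7],[22,15],[24,9],[29,18],[36,0],[37,17],[43,4],[49,0]]
[[2,7],[22,15],[24,9],[25,12],[27,9],[29,18],[36,0],[37,17],[43,4],[49,0]]
[[2,7],[22,15],[24,9],[25,12],[27,9],[29,18],[36,17],[43,4],[49,0]]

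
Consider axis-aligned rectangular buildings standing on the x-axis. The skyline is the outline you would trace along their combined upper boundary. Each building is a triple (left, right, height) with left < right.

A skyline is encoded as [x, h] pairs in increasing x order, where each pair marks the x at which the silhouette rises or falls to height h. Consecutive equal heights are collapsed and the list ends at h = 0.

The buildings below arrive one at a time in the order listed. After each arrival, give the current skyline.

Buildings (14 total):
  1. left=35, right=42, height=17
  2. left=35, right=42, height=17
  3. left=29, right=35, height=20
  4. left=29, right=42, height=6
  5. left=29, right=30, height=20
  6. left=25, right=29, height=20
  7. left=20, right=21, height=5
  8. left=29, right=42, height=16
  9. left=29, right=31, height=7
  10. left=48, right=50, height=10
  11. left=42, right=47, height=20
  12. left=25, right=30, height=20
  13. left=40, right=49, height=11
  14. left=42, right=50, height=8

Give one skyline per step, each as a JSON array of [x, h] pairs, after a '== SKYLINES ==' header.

== SKYLINES ==
[[35,17],[42,0]]
[[35,17],[42,0]]
[[29,20],[35,17],[42,0]]
[[29,20],[35,17],[42,0]]
[[29,20],[35,17],[42,0]]
[[25,20],[35,17],[42,0]]
[[20,5],[21,0],[25,20],[35,17],[42,0]]
[[20,5],[21,0],[25,20],[35,17],[42,0]]
[[20,5],[21,0],[25,20],[35,17],[42,0]]
[[20,5],[21,0],[25,20],[35,17],[42,0],[48,10],[50,0]]
[[20,5],[21,0],[25,20],[35,17],[42,20],[47,0],[48,10],[50,0]]
[[20,5],[21,0],[25,20],[35,17],[42,20],[47,0],[48,10],[50,0]]
[[20,5],[21,0],[25,20],[35,17],[42,20],[47,11],[49,10],[50,0]]
[[20,5],[21,0],[25,20],[35,17],[42,20],[47,11],[49,10],[50,0]]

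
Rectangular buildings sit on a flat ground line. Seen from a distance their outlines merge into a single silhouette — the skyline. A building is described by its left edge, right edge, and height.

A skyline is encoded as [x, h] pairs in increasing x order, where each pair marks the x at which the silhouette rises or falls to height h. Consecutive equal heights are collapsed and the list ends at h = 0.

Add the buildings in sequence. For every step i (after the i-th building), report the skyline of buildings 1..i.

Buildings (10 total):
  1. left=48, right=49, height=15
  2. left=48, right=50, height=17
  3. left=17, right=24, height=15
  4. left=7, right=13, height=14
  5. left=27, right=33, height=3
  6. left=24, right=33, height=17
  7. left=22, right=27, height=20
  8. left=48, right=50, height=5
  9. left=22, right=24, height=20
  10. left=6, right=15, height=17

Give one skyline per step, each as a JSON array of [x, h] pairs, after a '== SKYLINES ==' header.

== SKYLINES ==
[[48,15],[49,0]]
[[48,17],[50,0]]
[[17,15],[24,0],[48,17],[50,0]]
[[7,14],[13,0],[17,15],[24,0],[48,17],[50,0]]
[[7,14],[13,0],[17,15],[24,0],[27,3],[33,0],[48,17],[50,0]]
[[7,14],[13,0],[17,15],[24,17],[33,0],[48,17],[50,0]]
[[7,14],[13,0],[17,15],[22,20],[27,17],[33,0],[48,17],[50,0]]
[[7,14],[13,0],[17,15],[22,20],[27,17],[33,0],[48,17],[50,0]]
[[7,14],[13,0],[17,15],[22,20],[27,17],[33,0],[48,17],[50,0]]
[[6,17],[15,0],[17,15],[22,20],[27,17],[33,0],[48,17],[50,0]]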